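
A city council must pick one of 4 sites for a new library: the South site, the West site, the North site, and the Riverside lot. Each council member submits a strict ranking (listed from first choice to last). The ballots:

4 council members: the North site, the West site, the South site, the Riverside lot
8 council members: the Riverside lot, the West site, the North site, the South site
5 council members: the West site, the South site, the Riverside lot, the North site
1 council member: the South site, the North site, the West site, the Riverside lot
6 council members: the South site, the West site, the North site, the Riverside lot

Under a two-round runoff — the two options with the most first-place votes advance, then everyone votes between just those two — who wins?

the South site

Round 1 first-place votes: the South site 7, the West site 5, the North site 4, the Riverside lot 8.
the Riverside lot and the South site advance.
Runoff: the Riverside lot is preferred to the South site by 8 voters; the South site by 16.
the South site wins the runoff.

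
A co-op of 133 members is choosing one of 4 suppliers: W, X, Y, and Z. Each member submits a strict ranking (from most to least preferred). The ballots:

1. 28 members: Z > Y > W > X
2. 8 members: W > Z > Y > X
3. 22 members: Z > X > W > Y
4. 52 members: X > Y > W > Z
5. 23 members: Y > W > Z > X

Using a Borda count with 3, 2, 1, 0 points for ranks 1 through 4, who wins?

W: 28·1 + 8·3 + 22·1 + 52·1 + 23·2 = 172
X: 28·0 + 8·0 + 22·2 + 52·3 + 23·0 = 200
Y: 28·2 + 8·1 + 22·0 + 52·2 + 23·3 = 237
Z: 28·3 + 8·2 + 22·3 + 52·0 + 23·1 = 189
Y has the highest Borda score (237).

Y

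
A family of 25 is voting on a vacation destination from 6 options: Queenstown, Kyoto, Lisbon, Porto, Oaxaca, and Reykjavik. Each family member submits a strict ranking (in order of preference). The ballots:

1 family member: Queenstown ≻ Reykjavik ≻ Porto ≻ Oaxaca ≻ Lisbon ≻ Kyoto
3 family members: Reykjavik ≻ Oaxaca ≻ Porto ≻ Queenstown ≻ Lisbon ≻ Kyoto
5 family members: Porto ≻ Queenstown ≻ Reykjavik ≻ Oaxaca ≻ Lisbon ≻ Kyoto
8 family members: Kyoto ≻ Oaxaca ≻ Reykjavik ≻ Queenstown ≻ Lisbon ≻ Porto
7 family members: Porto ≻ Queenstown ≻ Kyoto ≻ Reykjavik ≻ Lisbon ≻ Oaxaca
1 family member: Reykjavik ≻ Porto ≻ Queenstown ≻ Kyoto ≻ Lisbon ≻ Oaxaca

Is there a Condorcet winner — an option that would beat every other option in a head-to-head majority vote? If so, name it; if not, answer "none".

none

Checking pairwise contests:
Porto beats Queenstown 16–9.
Queenstown beats Kyoto 17–8.
Queenstown beats Lisbon 25–0.
Reykjavik beats Porto 13–12.
Queenstown beats Oaxaca 14–11.
Queenstown beats Reykjavik 13–12.
Every option loses at least one head-to-head, so there is no Condorcet winner.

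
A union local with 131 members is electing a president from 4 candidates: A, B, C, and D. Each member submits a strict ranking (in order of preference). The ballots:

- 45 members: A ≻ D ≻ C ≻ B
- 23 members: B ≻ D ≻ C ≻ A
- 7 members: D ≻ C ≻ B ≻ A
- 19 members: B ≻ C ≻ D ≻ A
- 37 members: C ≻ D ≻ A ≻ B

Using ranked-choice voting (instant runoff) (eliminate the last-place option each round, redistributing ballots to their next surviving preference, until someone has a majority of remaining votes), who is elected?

C

Round 1: A 45, B 42, C 37, D 7. Eliminate D.
Round 2: A 45, B 42, C 44. Eliminate B.
Round 3: A 45, C 86. C has a majority.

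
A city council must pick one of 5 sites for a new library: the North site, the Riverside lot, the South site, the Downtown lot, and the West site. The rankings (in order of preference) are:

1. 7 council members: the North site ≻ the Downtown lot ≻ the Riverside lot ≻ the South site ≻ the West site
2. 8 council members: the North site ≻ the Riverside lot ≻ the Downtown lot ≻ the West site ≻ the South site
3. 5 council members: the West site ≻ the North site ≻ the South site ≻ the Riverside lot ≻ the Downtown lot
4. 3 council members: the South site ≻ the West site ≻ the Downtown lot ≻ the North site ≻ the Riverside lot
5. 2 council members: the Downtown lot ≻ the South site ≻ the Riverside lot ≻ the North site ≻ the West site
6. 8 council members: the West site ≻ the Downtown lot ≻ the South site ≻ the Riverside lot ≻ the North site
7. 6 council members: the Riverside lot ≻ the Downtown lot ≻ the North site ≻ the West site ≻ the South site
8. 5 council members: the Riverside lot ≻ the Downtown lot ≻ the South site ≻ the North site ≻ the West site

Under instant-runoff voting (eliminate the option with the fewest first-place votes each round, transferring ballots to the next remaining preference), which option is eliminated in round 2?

the South site

Round 1: the North site 15, the Riverside lot 11, the South site 3, the Downtown lot 2, the West site 13. Eliminate the Downtown lot.
Round 2: the North site 15, the Riverside lot 11, the South site 5, the West site 13. Eliminate the South site.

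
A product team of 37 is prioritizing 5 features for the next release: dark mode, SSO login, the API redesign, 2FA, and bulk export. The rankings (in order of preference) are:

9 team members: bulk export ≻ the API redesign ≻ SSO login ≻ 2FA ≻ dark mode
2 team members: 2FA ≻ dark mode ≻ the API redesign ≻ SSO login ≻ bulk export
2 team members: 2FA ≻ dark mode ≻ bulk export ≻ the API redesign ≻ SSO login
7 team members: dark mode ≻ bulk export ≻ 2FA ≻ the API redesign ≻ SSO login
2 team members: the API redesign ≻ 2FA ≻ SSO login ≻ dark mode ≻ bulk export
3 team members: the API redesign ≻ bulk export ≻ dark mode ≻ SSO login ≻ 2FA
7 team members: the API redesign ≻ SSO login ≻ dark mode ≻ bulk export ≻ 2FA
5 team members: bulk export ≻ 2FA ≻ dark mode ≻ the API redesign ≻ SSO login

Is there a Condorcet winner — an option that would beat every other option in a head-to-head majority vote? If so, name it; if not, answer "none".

none

Checking pairwise contests:
the API redesign beats dark mode 21–16.
dark mode beats SSO login 19–18.
bulk export beats the API redesign 23–14.
SSO login beats 2FA 19–18.
dark mode beats bulk export 20–17.
Every option loses at least one head-to-head, so there is no Condorcet winner.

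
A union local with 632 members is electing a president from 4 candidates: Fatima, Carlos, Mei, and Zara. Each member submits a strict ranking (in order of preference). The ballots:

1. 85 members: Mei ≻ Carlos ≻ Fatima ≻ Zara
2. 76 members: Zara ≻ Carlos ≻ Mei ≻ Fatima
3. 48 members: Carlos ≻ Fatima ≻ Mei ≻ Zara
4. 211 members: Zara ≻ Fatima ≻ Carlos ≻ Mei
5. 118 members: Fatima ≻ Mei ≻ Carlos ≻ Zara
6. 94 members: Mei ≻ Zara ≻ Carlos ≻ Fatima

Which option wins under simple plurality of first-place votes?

First-place votes: Fatima 118, Carlos 48, Mei 179, Zara 287.
Zara has the most first-place votes.

Zara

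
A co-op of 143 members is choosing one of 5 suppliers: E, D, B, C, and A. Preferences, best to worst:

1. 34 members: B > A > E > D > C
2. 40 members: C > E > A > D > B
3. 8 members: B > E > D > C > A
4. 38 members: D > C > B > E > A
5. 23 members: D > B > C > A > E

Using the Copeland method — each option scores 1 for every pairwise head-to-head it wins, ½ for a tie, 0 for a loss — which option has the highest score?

E: beats D and A; loses to B and C → score 2.
D: beats B and C; loses to E and A → score 2.
B: beats E and A; loses to D and C → score 2.
C: beats E, B, and A; loses to D → score 3.
A: beats D; loses to E, B, and C → score 1.
C has the best pairwise record.

C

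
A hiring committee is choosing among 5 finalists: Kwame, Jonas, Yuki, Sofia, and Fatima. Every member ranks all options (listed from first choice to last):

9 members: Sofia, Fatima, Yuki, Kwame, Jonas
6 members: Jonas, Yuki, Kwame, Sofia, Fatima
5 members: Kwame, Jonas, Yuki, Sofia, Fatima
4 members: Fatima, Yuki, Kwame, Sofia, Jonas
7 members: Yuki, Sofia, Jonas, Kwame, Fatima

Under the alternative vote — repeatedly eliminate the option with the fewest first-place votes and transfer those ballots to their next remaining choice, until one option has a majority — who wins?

Yuki

Round 1: Kwame 5, Jonas 6, Yuki 7, Sofia 9, Fatima 4. Eliminate Fatima.
Round 2: Kwame 5, Jonas 6, Yuki 11, Sofia 9. Eliminate Kwame.
Round 3: Jonas 11, Yuki 11, Sofia 9. Eliminate Sofia.
Round 4: Jonas 11, Yuki 20. Yuki has a majority.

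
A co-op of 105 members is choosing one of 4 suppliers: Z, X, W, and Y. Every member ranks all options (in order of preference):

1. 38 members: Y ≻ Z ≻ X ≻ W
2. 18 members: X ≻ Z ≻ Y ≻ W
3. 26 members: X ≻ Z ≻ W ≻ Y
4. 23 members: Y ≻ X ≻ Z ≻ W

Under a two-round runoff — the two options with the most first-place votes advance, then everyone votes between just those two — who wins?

Y

Round 1 first-place votes: Z 0, X 44, W 0, Y 61.
Y and X advance.
Runoff: Y is preferred to X by 61 voters; X by 44.
Y wins the runoff.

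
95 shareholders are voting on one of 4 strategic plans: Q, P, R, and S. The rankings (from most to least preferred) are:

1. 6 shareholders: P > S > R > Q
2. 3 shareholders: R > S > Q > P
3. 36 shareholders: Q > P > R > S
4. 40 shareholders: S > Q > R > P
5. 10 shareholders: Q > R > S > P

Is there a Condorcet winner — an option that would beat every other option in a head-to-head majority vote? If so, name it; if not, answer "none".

none

Checking pairwise contests:
S beats Q 49–46.
Q beats P 89–6.
Q beats R 86–9.
R beats S 49–46.
Every option loses at least one head-to-head, so there is no Condorcet winner.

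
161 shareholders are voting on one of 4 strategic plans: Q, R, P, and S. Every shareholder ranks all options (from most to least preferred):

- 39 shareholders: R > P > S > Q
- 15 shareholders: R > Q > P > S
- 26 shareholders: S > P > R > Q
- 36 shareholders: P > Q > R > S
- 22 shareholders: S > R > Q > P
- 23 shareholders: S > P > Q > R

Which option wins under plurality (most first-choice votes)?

S

First-place votes: Q 0, R 54, P 36, S 71.
S has the most first-place votes.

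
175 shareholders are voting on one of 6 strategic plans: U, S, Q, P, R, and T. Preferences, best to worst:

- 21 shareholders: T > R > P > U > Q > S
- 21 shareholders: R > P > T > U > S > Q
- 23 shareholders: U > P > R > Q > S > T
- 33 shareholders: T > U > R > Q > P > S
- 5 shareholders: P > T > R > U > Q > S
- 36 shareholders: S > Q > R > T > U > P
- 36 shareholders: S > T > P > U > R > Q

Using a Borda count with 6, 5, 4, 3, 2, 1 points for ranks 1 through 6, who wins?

T

U: 21·3 + 21·3 + 23·6 + 33·5 + 5·3 + 36·2 + 36·3 = 624
S: 21·1 + 21·2 + 23·2 + 33·1 + 5·1 + 36·6 + 36·6 = 579
Q: 21·2 + 21·1 + 23·3 + 33·3 + 5·2 + 36·5 + 36·1 = 457
P: 21·4 + 21·5 + 23·5 + 33·2 + 5·6 + 36·1 + 36·4 = 580
R: 21·5 + 21·6 + 23·4 + 33·4 + 5·4 + 36·4 + 36·2 = 691
T: 21·6 + 21·4 + 23·1 + 33·6 + 5·5 + 36·3 + 36·5 = 744
T has the highest Borda score (744).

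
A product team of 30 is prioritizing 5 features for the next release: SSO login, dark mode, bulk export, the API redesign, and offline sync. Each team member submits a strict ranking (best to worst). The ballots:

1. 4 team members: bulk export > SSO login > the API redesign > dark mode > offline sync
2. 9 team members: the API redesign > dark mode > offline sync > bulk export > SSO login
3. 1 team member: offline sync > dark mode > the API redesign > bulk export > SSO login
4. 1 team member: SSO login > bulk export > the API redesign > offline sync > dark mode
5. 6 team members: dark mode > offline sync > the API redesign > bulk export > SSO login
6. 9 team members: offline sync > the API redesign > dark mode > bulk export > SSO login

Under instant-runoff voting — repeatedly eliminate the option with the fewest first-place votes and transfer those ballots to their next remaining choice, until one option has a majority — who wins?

Round 1: SSO login 1, dark mode 6, bulk export 4, the API redesign 9, offline sync 10. Eliminate SSO login.
Round 2: dark mode 6, bulk export 5, the API redesign 9, offline sync 10. Eliminate bulk export.
Round 3: dark mode 6, the API redesign 14, offline sync 10. Eliminate dark mode.
Round 4: the API redesign 14, offline sync 16. Offline sync has a majority.

offline sync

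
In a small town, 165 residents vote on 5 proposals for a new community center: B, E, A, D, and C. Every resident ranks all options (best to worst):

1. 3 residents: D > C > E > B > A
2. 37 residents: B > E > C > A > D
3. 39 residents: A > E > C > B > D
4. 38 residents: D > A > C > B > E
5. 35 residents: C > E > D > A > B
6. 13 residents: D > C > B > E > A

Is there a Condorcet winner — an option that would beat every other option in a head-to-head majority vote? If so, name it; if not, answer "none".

C vs B: 128–37 for C.
C vs E: 89–76 for C.
C vs A: 88–77 for C.
C vs D: 111–54 for C.
C beats every other option head-to-head.

C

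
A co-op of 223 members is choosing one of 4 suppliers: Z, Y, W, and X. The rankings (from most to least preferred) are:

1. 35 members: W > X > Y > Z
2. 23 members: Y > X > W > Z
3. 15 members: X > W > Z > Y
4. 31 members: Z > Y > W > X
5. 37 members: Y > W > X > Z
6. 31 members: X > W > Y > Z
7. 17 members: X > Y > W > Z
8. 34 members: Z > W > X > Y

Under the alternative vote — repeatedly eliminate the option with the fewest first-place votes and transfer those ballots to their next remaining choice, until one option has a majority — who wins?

X

Round 1: Z 65, Y 60, W 35, X 63. Eliminate W.
Round 2: Z 65, Y 60, X 98. Eliminate Y.
Round 3: Z 65, X 158. X has a majority.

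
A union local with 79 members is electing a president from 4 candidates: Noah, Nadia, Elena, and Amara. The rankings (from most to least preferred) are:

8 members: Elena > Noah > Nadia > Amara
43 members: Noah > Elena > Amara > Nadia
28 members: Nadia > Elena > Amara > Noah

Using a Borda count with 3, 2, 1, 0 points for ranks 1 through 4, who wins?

Elena

Noah: 8·2 + 43·3 + 28·0 = 145
Nadia: 8·1 + 43·0 + 28·3 = 92
Elena: 8·3 + 43·2 + 28·2 = 166
Amara: 8·0 + 43·1 + 28·1 = 71
Elena has the highest Borda score (166).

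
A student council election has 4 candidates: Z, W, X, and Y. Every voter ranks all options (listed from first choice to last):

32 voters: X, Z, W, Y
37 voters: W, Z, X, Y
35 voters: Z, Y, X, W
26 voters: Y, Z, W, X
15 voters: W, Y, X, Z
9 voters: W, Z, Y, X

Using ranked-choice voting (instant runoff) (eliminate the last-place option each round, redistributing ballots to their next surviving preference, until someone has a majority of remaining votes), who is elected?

Z

Round 1: Z 35, W 61, X 32, Y 26. Eliminate Y.
Round 2: Z 61, W 61, X 32. Eliminate X.
Round 3: Z 93, W 61. Z has a majority.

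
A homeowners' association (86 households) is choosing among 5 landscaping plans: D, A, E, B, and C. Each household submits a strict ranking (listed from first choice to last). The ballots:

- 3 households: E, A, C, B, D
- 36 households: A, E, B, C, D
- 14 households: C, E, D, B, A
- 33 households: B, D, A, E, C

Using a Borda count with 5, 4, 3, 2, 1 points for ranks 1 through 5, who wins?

B

D: 3·1 + 36·1 + 14·3 + 33·4 = 213
A: 3·4 + 36·5 + 14·1 + 33·3 = 305
E: 3·5 + 36·4 + 14·4 + 33·2 = 281
B: 3·2 + 36·3 + 14·2 + 33·5 = 307
C: 3·3 + 36·2 + 14·5 + 33·1 = 184
B has the highest Borda score (307).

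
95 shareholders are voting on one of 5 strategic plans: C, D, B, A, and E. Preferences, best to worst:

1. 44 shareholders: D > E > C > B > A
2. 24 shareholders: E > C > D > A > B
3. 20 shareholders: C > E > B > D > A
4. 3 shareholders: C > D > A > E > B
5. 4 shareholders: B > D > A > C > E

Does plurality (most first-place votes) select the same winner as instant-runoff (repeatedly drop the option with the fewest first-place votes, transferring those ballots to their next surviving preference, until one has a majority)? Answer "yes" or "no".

Plurality — first-place votes: C 23, D 44, B 4, A 0, E 24. Winner: D.
Instant-runoff — R1 C 23, D 44, B 4, A 0, E 24 (A out); R2 C 23, D 44, B 4, E 24 (B out); R3 C 23, D 48, E 24 (D winner). Winner: D.
The two methods agree.

yes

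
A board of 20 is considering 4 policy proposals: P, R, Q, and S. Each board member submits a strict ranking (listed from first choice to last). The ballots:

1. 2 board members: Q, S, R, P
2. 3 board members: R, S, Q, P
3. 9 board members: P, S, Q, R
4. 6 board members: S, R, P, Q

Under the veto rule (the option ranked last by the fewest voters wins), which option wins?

S

Last-place votes: P 5, R 9, Q 6, S 0.
S is ranked last by the fewest voters, so S wins.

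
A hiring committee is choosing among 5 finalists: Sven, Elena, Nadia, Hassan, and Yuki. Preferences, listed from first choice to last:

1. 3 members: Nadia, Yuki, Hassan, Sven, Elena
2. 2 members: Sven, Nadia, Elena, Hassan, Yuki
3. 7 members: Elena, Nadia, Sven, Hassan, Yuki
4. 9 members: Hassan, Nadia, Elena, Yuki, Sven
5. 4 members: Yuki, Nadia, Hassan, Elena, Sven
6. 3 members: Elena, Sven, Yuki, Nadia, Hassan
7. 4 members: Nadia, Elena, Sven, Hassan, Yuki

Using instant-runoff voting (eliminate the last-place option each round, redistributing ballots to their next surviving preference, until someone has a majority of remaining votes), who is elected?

Nadia

Round 1: Sven 2, Elena 10, Nadia 7, Hassan 9, Yuki 4. Eliminate Sven.
Round 2: Elena 10, Nadia 9, Hassan 9, Yuki 4. Eliminate Yuki.
Round 3: Elena 10, Nadia 13, Hassan 9. Eliminate Hassan.
Round 4: Elena 10, Nadia 22. Nadia has a majority.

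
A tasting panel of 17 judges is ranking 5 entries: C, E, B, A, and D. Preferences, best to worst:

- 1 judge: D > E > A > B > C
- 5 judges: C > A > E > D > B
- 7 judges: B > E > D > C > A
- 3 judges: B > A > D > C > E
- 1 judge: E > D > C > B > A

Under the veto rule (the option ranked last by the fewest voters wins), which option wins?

Last-place votes: C 1, E 3, B 5, A 8, D 0.
D is ranked last by the fewest voters, so D wins.

D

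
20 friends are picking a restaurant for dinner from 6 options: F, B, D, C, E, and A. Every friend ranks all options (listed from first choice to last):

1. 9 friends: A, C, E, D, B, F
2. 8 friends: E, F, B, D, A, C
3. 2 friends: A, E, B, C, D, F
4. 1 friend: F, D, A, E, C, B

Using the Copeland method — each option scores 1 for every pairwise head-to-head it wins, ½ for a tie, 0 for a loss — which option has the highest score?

F: loses to B, D, C, E, and A → score 0.
B: beats F; ties D and C; loses to E and A → score 2.
D: beats F; ties B; loses to C, E, and A → score 1.5.
C: beats F and D; ties B; loses to E and A → score 2.5.
E: beats F, B, D, and C; loses to A → score 4.
A: beats F, B, D, C, and E → score 5.
A has the best pairwise record.

A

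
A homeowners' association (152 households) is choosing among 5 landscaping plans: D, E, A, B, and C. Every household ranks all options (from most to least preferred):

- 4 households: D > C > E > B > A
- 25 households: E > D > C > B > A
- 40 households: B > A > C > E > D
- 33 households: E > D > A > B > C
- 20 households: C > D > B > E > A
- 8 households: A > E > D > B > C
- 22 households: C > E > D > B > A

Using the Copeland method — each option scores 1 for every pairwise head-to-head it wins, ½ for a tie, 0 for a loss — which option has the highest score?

E

D: beats A and B; loses to E and C → score 2.
E: beats D, A, and B; loses to C → score 3.
A: beats C; loses to D, E, and B → score 1.
B: beats A and C; loses to D and E → score 2.
C: beats D and E; loses to A and B → score 2.
E has the best pairwise record.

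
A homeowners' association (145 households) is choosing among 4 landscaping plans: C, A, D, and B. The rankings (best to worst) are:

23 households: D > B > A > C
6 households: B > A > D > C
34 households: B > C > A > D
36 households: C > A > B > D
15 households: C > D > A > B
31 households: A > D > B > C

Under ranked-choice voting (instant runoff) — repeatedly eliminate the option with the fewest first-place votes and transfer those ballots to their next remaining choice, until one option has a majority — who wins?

Round 1: C 51, A 31, D 23, B 40. Eliminate D.
Round 2: C 51, A 31, B 63. Eliminate A.
Round 3: C 51, B 94. B has a majority.

B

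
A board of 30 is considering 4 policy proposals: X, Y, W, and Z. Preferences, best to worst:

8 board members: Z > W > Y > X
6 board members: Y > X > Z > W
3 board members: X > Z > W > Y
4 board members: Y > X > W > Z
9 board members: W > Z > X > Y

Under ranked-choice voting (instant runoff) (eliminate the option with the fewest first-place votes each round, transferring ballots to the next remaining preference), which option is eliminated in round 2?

Round 1: X 3, Y 10, W 9, Z 8. Eliminate X.
Round 2: Y 10, W 9, Z 11. Eliminate W.

W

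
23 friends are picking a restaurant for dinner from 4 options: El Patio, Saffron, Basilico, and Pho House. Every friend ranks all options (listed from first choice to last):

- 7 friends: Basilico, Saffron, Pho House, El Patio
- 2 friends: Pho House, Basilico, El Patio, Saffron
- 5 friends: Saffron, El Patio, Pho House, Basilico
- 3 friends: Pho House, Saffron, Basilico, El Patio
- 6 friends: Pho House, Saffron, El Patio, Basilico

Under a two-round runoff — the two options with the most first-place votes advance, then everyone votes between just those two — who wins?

Round 1 first-place votes: El Patio 0, Saffron 5, Basilico 7, Pho House 11.
Pho House and Basilico advance.
Runoff: Pho House is preferred to Basilico by 16 voters; Basilico by 7.
Pho House wins the runoff.

Pho House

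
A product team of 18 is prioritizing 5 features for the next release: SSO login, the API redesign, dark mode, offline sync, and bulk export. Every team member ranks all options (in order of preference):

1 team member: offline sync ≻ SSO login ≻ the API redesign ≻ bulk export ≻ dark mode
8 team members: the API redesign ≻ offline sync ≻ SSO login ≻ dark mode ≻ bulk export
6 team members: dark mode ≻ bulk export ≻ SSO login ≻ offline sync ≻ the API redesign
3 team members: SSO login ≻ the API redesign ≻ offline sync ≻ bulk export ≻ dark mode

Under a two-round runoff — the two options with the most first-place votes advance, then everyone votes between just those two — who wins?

Round 1 first-place votes: SSO login 3, the API redesign 8, dark mode 6, offline sync 1, bulk export 0.
the API redesign and dark mode advance.
Runoff: the API redesign is preferred to dark mode by 12 voters; dark mode by 6.
the API redesign wins the runoff.

the API redesign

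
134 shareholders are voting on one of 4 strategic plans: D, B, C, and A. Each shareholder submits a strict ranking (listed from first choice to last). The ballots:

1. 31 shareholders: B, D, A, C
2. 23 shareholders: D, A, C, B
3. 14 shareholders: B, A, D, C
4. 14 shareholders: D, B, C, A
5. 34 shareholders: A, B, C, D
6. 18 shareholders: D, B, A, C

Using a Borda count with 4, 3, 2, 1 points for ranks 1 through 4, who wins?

B

D: 31·3 + 23·4 + 14·2 + 14·4 + 34·1 + 18·4 = 375
B: 31·4 + 23·1 + 14·4 + 14·3 + 34·3 + 18·3 = 401
C: 31·1 + 23·2 + 14·1 + 14·2 + 34·2 + 18·1 = 205
A: 31·2 + 23·3 + 14·3 + 14·1 + 34·4 + 18·2 = 359
B has the highest Borda score (401).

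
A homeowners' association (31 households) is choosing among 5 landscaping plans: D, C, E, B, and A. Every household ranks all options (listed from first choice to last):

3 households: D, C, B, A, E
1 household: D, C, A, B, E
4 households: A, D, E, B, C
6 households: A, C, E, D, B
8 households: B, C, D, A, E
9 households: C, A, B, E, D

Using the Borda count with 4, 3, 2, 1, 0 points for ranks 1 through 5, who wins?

C

D: 3·4 + 1·4 + 4·3 + 6·1 + 8·2 + 9·0 = 50
C: 3·3 + 1·3 + 4·0 + 6·3 + 8·3 + 9·4 = 90
E: 3·0 + 1·0 + 4·2 + 6·2 + 8·0 + 9·1 = 29
B: 3·2 + 1·1 + 4·1 + 6·0 + 8·4 + 9·2 = 61
A: 3·1 + 1·2 + 4·4 + 6·4 + 8·1 + 9·3 = 80
C has the highest Borda score (90).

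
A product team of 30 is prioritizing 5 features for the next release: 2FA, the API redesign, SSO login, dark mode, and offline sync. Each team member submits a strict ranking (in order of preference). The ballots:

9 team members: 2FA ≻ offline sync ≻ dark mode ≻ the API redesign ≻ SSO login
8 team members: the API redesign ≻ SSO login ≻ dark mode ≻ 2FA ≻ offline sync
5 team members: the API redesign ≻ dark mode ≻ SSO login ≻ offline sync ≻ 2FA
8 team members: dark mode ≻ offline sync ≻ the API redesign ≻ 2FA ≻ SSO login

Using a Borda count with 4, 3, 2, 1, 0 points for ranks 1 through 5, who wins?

dark mode

2FA: 9·4 + 8·1 + 5·0 + 8·1 = 52
the API redesign: 9·1 + 8·4 + 5·4 + 8·2 = 77
SSO login: 9·0 + 8·3 + 5·2 + 8·0 = 34
dark mode: 9·2 + 8·2 + 5·3 + 8·4 = 81
offline sync: 9·3 + 8·0 + 5·1 + 8·3 = 56
dark mode has the highest Borda score (81).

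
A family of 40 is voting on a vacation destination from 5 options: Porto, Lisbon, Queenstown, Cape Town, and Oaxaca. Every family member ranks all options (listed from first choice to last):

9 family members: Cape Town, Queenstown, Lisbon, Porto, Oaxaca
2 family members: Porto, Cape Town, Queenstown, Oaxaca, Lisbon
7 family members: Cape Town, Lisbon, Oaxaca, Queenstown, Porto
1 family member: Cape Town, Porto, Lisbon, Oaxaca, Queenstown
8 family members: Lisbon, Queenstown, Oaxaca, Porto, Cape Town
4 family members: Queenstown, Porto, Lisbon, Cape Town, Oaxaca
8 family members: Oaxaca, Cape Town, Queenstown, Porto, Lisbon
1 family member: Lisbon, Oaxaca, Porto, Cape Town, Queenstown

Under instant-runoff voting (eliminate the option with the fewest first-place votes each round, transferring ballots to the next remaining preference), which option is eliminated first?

Porto

Round 1: Porto 2, Lisbon 9, Queenstown 4, Cape Town 17, Oaxaca 8. Eliminate Porto.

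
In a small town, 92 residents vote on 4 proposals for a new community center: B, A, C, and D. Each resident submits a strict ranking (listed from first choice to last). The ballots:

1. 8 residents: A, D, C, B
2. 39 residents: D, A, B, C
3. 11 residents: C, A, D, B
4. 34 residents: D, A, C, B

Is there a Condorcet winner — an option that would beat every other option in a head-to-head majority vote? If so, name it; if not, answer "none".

D

D vs B: 92–0 for D.
D vs A: 73–19 for D.
D vs C: 81–11 for D.
D beats every other option head-to-head.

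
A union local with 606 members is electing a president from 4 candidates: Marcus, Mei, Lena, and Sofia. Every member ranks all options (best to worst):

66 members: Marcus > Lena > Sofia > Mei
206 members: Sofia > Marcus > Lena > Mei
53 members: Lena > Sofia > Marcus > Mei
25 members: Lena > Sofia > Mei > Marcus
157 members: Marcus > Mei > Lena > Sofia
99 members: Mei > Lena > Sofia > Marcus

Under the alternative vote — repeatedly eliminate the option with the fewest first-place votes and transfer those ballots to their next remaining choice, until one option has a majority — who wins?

Sofia

Round 1: Marcus 223, Mei 99, Lena 78, Sofia 206. Eliminate Lena.
Round 2: Marcus 223, Mei 99, Sofia 284. Eliminate Mei.
Round 3: Marcus 223, Sofia 383. Sofia has a majority.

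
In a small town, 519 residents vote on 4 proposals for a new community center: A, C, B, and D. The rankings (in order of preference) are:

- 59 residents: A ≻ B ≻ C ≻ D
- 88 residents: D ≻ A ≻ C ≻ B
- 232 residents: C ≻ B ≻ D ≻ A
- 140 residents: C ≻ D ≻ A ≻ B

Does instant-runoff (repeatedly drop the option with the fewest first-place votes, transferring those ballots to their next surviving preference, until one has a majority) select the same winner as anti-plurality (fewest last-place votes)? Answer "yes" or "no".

Instant-runoff — R1 A 59, C 372, B 0, D 88 (C winner). Winner: C.
Anti-plurality — last-place votes: A 232, C 0, B 228, D 59. Winner: C.
The two methods agree.

yes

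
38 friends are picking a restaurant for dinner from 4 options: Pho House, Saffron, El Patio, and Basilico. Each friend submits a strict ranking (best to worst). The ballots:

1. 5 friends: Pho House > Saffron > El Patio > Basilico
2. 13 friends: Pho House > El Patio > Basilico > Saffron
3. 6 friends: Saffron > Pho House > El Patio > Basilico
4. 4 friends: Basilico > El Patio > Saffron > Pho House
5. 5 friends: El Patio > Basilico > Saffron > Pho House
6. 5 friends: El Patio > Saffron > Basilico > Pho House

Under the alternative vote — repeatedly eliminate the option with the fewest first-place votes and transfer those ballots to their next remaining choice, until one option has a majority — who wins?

Round 1: Pho House 18, Saffron 6, El Patio 10, Basilico 4. Eliminate Basilico.
Round 2: Pho House 18, Saffron 6, El Patio 14. Eliminate Saffron.
Round 3: Pho House 24, El Patio 14. Pho House has a majority.

Pho House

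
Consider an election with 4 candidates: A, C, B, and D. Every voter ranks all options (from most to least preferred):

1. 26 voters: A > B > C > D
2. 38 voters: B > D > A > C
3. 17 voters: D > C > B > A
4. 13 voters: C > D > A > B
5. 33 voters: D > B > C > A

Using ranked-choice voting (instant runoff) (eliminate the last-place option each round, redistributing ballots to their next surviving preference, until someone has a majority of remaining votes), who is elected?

Round 1: A 26, C 13, B 38, D 50. Eliminate C.
Round 2: A 26, B 38, D 63. Eliminate A.
Round 3: B 64, D 63. B has a majority.

B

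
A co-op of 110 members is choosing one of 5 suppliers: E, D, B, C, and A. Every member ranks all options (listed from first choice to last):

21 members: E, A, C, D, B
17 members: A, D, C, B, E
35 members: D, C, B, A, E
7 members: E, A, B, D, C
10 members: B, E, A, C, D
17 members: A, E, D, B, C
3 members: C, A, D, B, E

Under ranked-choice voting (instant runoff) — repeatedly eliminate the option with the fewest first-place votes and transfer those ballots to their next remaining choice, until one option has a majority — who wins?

Round 1: E 28, D 35, B 10, C 3, A 34. Eliminate C.
Round 2: E 28, D 35, B 10, A 37. Eliminate B.
Round 3: E 38, D 35, A 37. Eliminate D.
Round 4: E 38, A 72. A has a majority.

A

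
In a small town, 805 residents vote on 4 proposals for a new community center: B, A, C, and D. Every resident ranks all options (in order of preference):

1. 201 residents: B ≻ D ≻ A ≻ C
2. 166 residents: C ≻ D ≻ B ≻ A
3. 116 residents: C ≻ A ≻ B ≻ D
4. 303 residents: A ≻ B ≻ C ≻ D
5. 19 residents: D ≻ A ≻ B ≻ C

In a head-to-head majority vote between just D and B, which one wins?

Voters preferring D to B: 185; preferring B to D: 620.
B wins the head-to-head.

B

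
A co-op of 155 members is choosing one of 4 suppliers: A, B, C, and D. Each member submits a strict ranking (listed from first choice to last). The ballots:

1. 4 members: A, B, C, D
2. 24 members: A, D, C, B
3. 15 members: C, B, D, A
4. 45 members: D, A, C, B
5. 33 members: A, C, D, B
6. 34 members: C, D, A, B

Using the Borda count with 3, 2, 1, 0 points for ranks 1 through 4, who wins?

A: 4·3 + 24·3 + 15·0 + 45·2 + 33·3 + 34·1 = 307
B: 4·2 + 24·0 + 15·2 + 45·0 + 33·0 + 34·0 = 38
C: 4·1 + 24·1 + 15·3 + 45·1 + 33·2 + 34·3 = 286
D: 4·0 + 24·2 + 15·1 + 45·3 + 33·1 + 34·2 = 299
A has the highest Borda score (307).

A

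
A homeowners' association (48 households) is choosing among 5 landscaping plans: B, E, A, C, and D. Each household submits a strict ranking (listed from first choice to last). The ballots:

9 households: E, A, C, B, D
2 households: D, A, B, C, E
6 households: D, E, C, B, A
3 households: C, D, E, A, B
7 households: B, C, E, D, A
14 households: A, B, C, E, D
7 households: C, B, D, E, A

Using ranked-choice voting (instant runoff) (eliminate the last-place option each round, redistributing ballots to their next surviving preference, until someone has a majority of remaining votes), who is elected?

A

Round 1: B 7, E 9, A 14, C 10, D 8. Eliminate B.
Round 2: E 9, A 14, C 17, D 8. Eliminate D.
Round 3: E 15, A 16, C 17. Eliminate E.
Round 4: A 25, C 23. A has a majority.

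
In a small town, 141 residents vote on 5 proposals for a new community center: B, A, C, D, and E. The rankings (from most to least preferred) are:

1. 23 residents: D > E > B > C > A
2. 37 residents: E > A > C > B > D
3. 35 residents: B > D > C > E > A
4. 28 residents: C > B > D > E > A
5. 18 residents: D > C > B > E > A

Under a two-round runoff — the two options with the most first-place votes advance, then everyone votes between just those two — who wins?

Round 1 first-place votes: B 35, A 0, C 28, D 41, E 37.
D and E advance.
Runoff: D is preferred to E by 104 voters; E by 37.
D wins the runoff.

D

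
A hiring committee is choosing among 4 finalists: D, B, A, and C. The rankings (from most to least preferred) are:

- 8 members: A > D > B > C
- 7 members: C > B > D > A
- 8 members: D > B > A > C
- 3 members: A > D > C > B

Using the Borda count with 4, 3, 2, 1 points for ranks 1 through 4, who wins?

D: 8·3 + 7·2 + 8·4 + 3·3 = 79
B: 8·2 + 7·3 + 8·3 + 3·1 = 64
A: 8·4 + 7·1 + 8·2 + 3·4 = 67
C: 8·1 + 7·4 + 8·1 + 3·2 = 50
D has the highest Borda score (79).

D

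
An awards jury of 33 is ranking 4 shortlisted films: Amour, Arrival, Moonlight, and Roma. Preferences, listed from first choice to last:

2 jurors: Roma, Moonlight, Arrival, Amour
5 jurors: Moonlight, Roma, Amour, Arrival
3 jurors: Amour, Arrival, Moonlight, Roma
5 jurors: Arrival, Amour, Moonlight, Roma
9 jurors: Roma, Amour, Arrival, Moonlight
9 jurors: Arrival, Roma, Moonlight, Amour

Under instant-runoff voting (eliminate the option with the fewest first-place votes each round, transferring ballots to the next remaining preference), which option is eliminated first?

Amour

Round 1: Amour 3, Arrival 14, Moonlight 5, Roma 11. Eliminate Amour.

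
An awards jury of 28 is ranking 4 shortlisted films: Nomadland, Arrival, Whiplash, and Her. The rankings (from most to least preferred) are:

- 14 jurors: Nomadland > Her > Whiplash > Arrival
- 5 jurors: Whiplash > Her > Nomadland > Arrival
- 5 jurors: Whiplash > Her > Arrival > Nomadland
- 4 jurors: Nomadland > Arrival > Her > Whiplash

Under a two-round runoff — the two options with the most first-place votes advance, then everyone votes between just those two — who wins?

Nomadland

Round 1 first-place votes: Nomadland 18, Arrival 0, Whiplash 10, Her 0.
Nomadland and Whiplash advance.
Runoff: Nomadland is preferred to Whiplash by 18 voters; Whiplash by 10.
Nomadland wins the runoff.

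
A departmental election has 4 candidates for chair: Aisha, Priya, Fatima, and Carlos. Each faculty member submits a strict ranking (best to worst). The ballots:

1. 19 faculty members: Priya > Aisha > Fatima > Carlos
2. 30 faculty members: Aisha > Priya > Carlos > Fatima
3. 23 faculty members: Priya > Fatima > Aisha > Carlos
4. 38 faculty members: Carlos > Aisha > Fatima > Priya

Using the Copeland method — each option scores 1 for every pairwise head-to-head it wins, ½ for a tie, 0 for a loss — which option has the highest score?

Aisha: beats Priya, Fatima, and Carlos → score 3.
Priya: beats Fatima and Carlos; loses to Aisha → score 2.
Fatima: loses to Aisha, Priya, and Carlos → score 0.
Carlos: beats Fatima; loses to Aisha and Priya → score 1.
Aisha has the best pairwise record.

Aisha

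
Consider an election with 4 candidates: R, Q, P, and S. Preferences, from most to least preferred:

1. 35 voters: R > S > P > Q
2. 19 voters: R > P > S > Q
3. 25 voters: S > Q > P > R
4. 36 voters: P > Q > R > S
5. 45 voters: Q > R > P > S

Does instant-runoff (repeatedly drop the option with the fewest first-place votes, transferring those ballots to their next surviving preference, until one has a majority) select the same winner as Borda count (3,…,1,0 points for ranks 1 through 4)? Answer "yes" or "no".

Instant-runoff — R1 R 54, Q 45, P 36, S 25 (S out); R2 R 54, Q 70, P 36 (P out); R3 R 54, Q 106 (Q winner). Winner: Q.
Borda — scores: R 288, Q 257, P 251, S 164. Winner: R.
The two methods disagree.

no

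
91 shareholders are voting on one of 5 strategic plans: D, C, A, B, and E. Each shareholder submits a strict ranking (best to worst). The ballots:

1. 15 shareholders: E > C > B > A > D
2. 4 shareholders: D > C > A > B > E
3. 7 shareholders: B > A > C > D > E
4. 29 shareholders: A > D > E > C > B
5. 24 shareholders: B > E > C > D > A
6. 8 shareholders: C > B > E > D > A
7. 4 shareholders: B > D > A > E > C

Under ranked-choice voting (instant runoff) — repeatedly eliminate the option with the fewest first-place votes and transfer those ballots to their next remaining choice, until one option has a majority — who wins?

Round 1: D 4, C 8, A 29, B 35, E 15. Eliminate D.
Round 2: C 12, A 29, B 35, E 15. Eliminate C.
Round 3: A 33, B 43, E 15. Eliminate E.
Round 4: A 33, B 58. B has a majority.

B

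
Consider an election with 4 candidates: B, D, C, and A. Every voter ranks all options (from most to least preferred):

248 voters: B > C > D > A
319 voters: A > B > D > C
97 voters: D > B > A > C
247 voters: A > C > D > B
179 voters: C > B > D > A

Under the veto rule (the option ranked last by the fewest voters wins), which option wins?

Last-place votes: B 247, D 0, C 416, A 427.
D is ranked last by the fewest voters, so D wins.

D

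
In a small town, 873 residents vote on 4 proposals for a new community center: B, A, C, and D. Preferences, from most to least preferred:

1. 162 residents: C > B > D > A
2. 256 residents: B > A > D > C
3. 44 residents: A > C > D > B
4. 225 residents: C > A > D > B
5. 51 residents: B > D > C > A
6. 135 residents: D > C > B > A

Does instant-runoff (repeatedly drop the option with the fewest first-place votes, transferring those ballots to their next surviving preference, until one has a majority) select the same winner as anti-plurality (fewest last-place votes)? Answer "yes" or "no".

Instant-runoff — R1 B 307, A 44, C 387, D 135 (A out); R2 B 307, C 431, D 135 (D out); R3 B 307, C 566 (C winner). Winner: C.
Anti-plurality — last-place votes: B 269, A 348, C 256, D 0. Winner: D.
The two methods disagree.

no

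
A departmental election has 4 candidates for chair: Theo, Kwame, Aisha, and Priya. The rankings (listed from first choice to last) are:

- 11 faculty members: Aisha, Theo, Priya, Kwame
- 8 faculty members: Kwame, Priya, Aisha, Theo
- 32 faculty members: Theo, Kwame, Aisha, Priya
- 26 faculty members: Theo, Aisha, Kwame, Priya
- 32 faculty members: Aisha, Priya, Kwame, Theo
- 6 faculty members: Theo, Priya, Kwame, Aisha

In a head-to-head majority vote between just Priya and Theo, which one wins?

Theo

Voters preferring Priya to Theo: 40; preferring Theo to Priya: 75.
Theo wins the head-to-head.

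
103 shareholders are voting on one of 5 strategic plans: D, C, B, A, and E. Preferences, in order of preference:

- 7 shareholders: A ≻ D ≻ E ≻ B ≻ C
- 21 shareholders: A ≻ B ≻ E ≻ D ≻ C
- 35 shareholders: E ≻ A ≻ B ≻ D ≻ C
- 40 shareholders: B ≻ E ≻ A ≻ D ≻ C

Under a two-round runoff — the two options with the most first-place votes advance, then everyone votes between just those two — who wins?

Round 1 first-place votes: D 0, C 0, B 40, A 28, E 35.
B and E advance.
Runoff: B is preferred to E by 61 voters; E by 42.
B wins the runoff.

B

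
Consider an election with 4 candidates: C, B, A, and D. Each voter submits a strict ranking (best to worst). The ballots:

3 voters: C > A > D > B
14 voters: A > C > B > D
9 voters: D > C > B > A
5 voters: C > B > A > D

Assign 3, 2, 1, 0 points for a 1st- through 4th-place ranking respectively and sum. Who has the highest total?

C

C: 3·3 + 14·2 + 9·2 + 5·3 = 70
B: 3·0 + 14·1 + 9·1 + 5·2 = 33
A: 3·2 + 14·3 + 9·0 + 5·1 = 53
D: 3·1 + 14·0 + 9·3 + 5·0 = 30
C has the highest Borda score (70).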